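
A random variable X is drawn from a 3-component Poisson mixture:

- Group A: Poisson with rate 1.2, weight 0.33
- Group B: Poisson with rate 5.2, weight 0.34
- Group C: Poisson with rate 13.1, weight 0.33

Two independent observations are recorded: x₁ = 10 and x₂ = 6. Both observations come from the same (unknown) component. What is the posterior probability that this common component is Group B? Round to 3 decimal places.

P(component k | x) = w_k·f_k(x) / marginal(x), where marginal(x) = Σ_j w_j·f_j(x).
Since both observations come from the same component, the likelihood for component k is f_k(x₁)·f_k(x₂).
  p_A = [e^(−1.2)·1.2^10/10! = 5.13921e-07] × [0.00124911] = 6.41945e-10
  p_B = [e^(−5.2)·5.2^10/10! = 0.0219755] × [0.15148] = 0.00332886
  p_C = [e^(−13.1)·13.1^10/10! = 0.0838865] × [0.0143561] = 0.00120429
Unnormalised posteriors:
  w_A·p_A = 0.33 × 6.41945e-10 = 2.11842e-10
  w_B·p_B = 0.34 × 0.00332886 = 0.00113181
  w_C·p_C = 0.33 × 0.00120429 = 0.000397415
Sum: 2.11842e-10 + 0.00113181 + 0.000397415 = 0.00152923
P(Group B | x₁, x₂) ≈ 0.740

0.740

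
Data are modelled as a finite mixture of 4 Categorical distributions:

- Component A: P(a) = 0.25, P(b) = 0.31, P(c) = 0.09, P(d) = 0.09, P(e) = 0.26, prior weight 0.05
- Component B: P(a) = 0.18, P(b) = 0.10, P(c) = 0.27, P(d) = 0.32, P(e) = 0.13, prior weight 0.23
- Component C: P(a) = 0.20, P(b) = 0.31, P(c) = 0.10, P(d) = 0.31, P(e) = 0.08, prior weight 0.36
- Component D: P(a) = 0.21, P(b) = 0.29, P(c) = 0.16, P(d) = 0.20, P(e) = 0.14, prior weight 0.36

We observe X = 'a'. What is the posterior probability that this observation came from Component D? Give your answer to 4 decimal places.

0.3752

By Bayes' theorem, P(k | x) = P(Z=k) f_k(x) / Σ_j P(Z=j) f_j(x).
Component likelihoods at x = 'a':
  p_A = 0.25
  p_B = 0.18
  p_C = 0.2
  p_D = 0.21
Unnormalised posteriors:
  P(Z=A)·p_A = 0.05 × 0.25 = 0.0125
  P(Z=B)·p_B = 0.23 × 0.18 = 0.0414
  P(Z=C)·p_C = 0.36 × 0.2 = 0.072
  P(Z=D)·p_D = 0.36 × 0.21 = 0.0756
Marginal: 0.0125 + 0.0414 + 0.072 + 0.0756 = 0.2015
So the posterior for Component D is 0.0756 / 0.2015 ≈ 0.3752.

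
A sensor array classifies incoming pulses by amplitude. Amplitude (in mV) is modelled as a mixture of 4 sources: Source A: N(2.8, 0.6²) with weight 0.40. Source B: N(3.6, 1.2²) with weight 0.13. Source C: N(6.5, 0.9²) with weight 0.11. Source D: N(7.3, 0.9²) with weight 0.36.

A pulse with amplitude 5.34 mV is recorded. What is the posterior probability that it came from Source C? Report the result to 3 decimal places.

Apply Bayes' rule: the posterior for each component is proportional to its prior times its likelihood at x.
Component likelihoods at x = 5.34 mV:
  p_A = (1/(0.6·√(2π)))·exp(−(5.34−2.8)²/(2·0.6²)) = 0.664904·exp(-8.96056) = 8.5357e-05
  p_B = (1/(1.2·√(2π)))·exp(−(5.34−3.6)²/(2·1.2²)) = 0.332452·exp(-1.05125) = 0.116192
  p_C = (1/(0.9·√(2π)))·exp(−(5.34−6.5)²/(2·0.9²)) = 0.443269·exp(-0.83062) = 0.193168
  p_D = (1/(0.9·√(2π)))·exp(−(5.34−7.3)²/(2·0.9²)) = 0.443269·exp(-2.37136) = 0.0413809
Prior × likelihood for each component:
  π_A·p_A = 0.40 × 8.5357e-05 = 3.41428e-05
  π_B·p_B = 0.13 × 0.116192 = 0.015105
  π_C·p_C = 0.11 × 0.193168 = 0.0212485
  π_D·p_D = 0.36 × 0.0413809 = 0.0148971
Sum: 3.41428e-05 + 0.015105 + 0.0212485 + 0.0148971 = 0.0512847
P(Source C | data) = 0.0212485 / 0.0512847 ≈ 0.414

0.414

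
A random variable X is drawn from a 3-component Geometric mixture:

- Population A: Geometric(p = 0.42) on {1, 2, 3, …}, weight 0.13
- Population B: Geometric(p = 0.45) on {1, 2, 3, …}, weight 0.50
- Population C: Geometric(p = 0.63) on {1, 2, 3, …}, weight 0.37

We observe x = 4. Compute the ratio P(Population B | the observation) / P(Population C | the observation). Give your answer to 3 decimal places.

3.170

Posterior odds = (P(Z=i) f_i(x)) / (P(Z=j) f_j(x)); the normalising sum cancels.
Geometric probabilities:
  f_A = 0.081947
  f_B = 0.0748688
  f_C = 0.0319114
0.0374344 / 0.0118072 ≈ 3.170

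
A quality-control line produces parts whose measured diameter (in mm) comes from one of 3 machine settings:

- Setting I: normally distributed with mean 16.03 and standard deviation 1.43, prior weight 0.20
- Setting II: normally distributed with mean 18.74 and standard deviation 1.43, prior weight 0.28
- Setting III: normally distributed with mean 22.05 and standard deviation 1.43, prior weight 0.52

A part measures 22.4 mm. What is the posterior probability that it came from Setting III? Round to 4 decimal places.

0.9794

The responsibility of component k is π_k f_k(x) divided by Σ_j π_j f_j(x).
Component likelihoods at x = 22.4 mm:
  p_I = (1/(1.43·√(2π)))·exp(−(22.4−16.03)²/(2·1.43²)) = 0.278981·exp(-9.92149) = 1.37002e-05
  p_II = (1/(1.43·√(2π)))·exp(−(22.4−18.74)²/(2·1.43²)) = 0.278981·exp(-3.27537) = 0.0105463
  p_III = (1/(1.43·√(2π)))·exp(−(22.4−22.05)²/(2·1.43²)) = 0.278981·exp(-0.02995) = 0.270748
Multiply by the mixture weights:
  π_I·p_I = 0.20 × 1.37002e-05 = 2.74004e-06
  π_II·p_II = 0.28 × 0.0105463 = 0.00295296
  π_III·p_III = 0.52 × 0.270748 = 0.140789
Evidence: 2.74004e-06 + 0.00295296 + 0.140789 = 0.143745
Responsibility of Setting III: 0.140789 / 0.143745 ≈ 0.9794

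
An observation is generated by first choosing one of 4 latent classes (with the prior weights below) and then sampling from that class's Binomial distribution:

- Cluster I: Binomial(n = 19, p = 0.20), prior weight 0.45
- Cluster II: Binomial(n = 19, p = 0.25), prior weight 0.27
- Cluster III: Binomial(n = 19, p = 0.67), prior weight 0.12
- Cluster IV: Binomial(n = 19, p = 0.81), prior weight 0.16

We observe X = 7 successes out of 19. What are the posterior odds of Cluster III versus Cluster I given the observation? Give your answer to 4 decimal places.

The posterior odds equal the prior odds times the likelihood ratio: (π_i/π_j)·(f_i(x)/f_j(x)).
Binomial probabilities:
  p_I = 0.0443218
  p_II = 0.0974187
  p_III = 0.00509352
  p_IV = 2.55132e-05
Odds = (0.12/0.45) × (0.00509352/0.0443218) = 0.266667 × 0.114921 ≈ 0.0306

0.0306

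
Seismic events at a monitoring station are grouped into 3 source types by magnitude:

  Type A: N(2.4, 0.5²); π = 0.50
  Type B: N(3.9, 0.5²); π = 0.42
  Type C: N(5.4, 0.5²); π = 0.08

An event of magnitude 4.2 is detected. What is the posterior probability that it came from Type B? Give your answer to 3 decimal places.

0.985

P(component k | x) = P(Z=k)·f_k(x) / marginal(x), where marginal(x) = Σ_j P(Z=j)·f_j(x).
Normal densities:
  p_A = (1/(0.5·√(2π)))·exp(−(4.2−2.4)²/(2·0.5²)) = 0.797885·exp(-6.48000) = 0.0012238
  p_B = (1/(0.5·√(2π)))·exp(−(4.2−3.9)²/(2·0.5²)) = 0.797885·exp(-0.18000) = 0.666449
  p_C = (1/(0.5·√(2π)))·exp(−(4.2−5.4)²/(2·0.5²)) = 0.797885·exp(-2.88000) = 0.0447891
Prior × likelihood for each component:
  P(Z=A)·p_A = 0.50 × 0.0012238 = 0.000611902
  P(Z=B)·p_B = 0.42 × 0.666449 = 0.279909
  P(Z=C)·p_C = 0.08 × 0.0447891 = 0.00358312
Marginal: 0.000611902 + 0.279909 + 0.00358312 = 0.284104
P(Type B | x) ≈ 0.985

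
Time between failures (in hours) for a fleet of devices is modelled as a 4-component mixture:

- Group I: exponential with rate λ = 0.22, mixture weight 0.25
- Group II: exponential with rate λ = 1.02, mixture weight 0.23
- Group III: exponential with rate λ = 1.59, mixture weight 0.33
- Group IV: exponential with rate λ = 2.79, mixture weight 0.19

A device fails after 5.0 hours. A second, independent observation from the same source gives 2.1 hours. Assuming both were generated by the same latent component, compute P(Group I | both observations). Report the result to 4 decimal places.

0.9332

The responsibility of component k is w_k f_k(x) divided by Σ_j w_j f_j(x).
Since both observations come from the same component, the likelihood for component k is f_k(x₁)·f_k(x₂).
  f_I = [0.22·e^(−0.22·5.0) = 0.22·e^(−1.1000) = 0.0732316] × [0.138605] = 0.0101503
  f_II = [1.02·e^(−1.02·5.0) = 1.02·e^(−5.1000) = 0.00621868] × [0.119768] = 0.0007448
  f_III = [1.59·e^(−1.59·5.0) = 1.59·e^(−7.9500) = 0.000560733] × [0.0564011] = 3.1626e-05
  f_IV = [2.79·e^(−2.79·5.0) = 2.79·e^(−13.9500) = 2.43891e-06] × [0.00796293] = 1.94209e-08
Multiply by the mixture weights:
  w_I·f_I = 0.25 × 0.0101503 = 0.00253757
  w_II·f_II = 0.23 × 0.0007448 = 0.000171304
  w_III·f_III = 0.33 × 3.1626e-05 = 1.04366e-05
  w_IV·f_IV = 0.19 × 1.94209e-08 = 3.68997e-09
Denominator: 0.00253757 + 0.000171304 + 1.04366e-05 + 3.68997e-09 = 0.00271931
So the posterior for Group I is 0.00253757 / 0.00271931 ≈ 0.9332.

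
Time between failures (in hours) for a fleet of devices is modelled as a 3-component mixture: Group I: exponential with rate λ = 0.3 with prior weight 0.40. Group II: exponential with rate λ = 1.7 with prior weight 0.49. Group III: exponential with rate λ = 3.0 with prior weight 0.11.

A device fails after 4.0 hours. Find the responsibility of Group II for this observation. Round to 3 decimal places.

0.025

The responsibility of component k is P(Z=k) f_k(x) divided by Σ_j P(Z=j) f_j(x).
Evaluate each component's likelihood at the observed value:
  f_I = 0.0903583
  f_II = 0.00189342
  f_III = 1.84326e-05
Multiply by the mixture weights:
  P(Z=I)·f_I = 0.40 × 0.0903583 = 0.0361433
  P(Z=II)·f_II = 0.49 × 0.00189342 = 0.000927775
  P(Z=III)·f_III = 0.11 × 1.84326e-05 = 2.02759e-06
Sum: 0.0361433 + 0.000927775 + 2.02759e-06 = 0.0370731
Responsibility of Group II: 0.000927775 / 0.0370731 ≈ 0.025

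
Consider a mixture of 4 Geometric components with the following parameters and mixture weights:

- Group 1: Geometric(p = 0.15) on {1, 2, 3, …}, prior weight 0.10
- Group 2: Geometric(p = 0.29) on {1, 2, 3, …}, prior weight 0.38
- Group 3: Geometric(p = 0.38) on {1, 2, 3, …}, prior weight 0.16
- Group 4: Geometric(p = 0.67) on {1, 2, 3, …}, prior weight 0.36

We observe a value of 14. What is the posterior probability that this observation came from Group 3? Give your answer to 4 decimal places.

The responsibility of component k is P(Z=k) f_k(x) divided by Σ_j P(Z=j) f_j(x).
Evaluate each component's likelihood at the observed value:
  p_1 = 0.15·(1−0.15)^13 = 0.15·0.120905 = 0.0181358
  p_2 = 0.29·(1−0.29)^13 = 0.29·0.0116509 = 0.00337875
  p_3 = 0.38·(1−0.38)^13 = 0.38·0.00200029 = 0.000760108
  p_4 = 0.67·(1−0.67)^13 = 0.67·5.50404e-07 = 3.6877e-07
Prior × likelihood for each component:
  P(Z=1)·p_1 = 0.10 × 0.0181358 = 0.00181358
  P(Z=2)·p_2 = 0.38 × 0.00337875 = 0.00128393
  P(Z=3)·p_3 = 0.16 × 0.000760108 = 0.000121617
  P(Z=4)·p_4 = 0.36 × 3.6877e-07 = 1.32757e-07
Sum: 0.00181358 + 0.00128393 + 0.000121617 + 1.32757e-07 = 0.00321926
P(Group 3 | 14) ≈ 0.0378

0.0378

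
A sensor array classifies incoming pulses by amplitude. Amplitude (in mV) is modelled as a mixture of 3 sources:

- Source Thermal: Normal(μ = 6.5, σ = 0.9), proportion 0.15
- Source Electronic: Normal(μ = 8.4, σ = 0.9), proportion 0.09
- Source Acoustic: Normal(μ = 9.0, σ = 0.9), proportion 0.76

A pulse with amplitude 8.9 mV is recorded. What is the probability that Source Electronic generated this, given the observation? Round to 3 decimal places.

By Bayes' theorem, P(k | x) = π_k f_k(x) / Σ_j π_j f_j(x).
Normal densities:
  L_Thermal = (1/(0.9·√(2π)))·exp(−(8.9−6.5)²/(2·0.9²)) = 0.443269·exp(-3.55556) = 0.0126622
  L_Electronic = (1/(0.9·√(2π)))·exp(−(8.9−8.4)²/(2·0.9²)) = 0.443269·exp(-0.15432) = 0.37988
  L_Acoustic = (1/(0.9·√(2π)))·exp(−(8.9−9.0)²/(2·0.9²)) = 0.443269·exp(-0.00617) = 0.440541
Weight by the priors:
  π_Thermal·L_Thermal = 0.15 × 0.0126622 = 0.00189933
  π_Electronic·L_Electronic = 0.09 × 0.37988 = 0.0341892
  π_Acoustic·L_Acoustic = 0.76 × 0.440541 = 0.334811
Normaliser: 0.00189933 + 0.0341892 + 0.334811 = 0.3709
P(Source Electronic | x) ≈ 0.092

0.092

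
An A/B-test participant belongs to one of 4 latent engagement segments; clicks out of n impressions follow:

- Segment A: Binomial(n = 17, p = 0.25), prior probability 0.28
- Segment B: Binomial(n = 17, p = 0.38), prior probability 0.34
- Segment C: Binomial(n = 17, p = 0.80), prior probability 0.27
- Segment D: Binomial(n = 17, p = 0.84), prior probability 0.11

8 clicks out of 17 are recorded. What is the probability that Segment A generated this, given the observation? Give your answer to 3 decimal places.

0.137

The responsibility of component k is P(Z=k) f_k(x) divided by Σ_j P(Z=j) f_j(x).
Binomial probabilities:
  f_A = C(17,8)·0.25^8·0.75^9 = 24310·1.52588e-05·0.0750847 = 0.027852
  f_B = C(17,8)·0.38^8·0.62^9 = 24310·0.000434779·0.0135371 = 0.14308
  f_C = C(17,8)·0.80^8·0.20^9 = 24310·0.167772·5.12e-07 = 0.00208821
  f_D = C(17,8)·0.84^8·0.16^9 = 24310·0.247876·6.87195e-08 = 0.000414094
Prior × likelihood for each component:
  P(Z=A)·f_A = 0.28 × 0.027852 = 0.00779856
  P(Z=B)·f_B = 0.34 × 0.14308 = 0.0486472
  P(Z=C)·f_C = 0.27 × 0.00208821 = 0.000563818
  P(Z=D)·f_D = 0.11 × 0.000414094 = 4.55504e-05
Denominator: 0.00779856 + 0.0486472 + 0.000563818 + 4.55504e-05 = 0.0570551
P(Segment A | 8 clicks out of 17) = 0.00779856 / 0.0570551 ≈ 0.137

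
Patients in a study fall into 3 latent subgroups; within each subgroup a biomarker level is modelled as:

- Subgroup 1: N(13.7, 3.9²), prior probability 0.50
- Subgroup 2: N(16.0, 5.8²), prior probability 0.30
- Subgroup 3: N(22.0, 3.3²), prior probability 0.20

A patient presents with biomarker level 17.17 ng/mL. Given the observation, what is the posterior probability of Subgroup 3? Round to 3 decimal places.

0.132

Posterior ∝ prior × likelihood, so P(k | x) ∝ π_k f_k(x); normalise over all components.
Normal densities:
  L_1 = (1/(3.9·√(2π)))·exp(−(17.17−13.7)²/(2·3.9²)) = 0.102293·exp(-0.39582) = 0.0688561
  L_2 = (1/(5.8·√(2π)))·exp(−(17.17−16.0)²/(2·5.8²)) = 0.068783·exp(-0.02035) = 0.0673978
  L_3 = (1/(3.3·√(2π)))·exp(−(17.17−22.0)²/(2·3.3²)) = 0.120892·exp(-1.07112) = 0.0414206
Prior × likelihood for each component:
  π_1·L_1 = 0.50 × 0.0688561 = 0.034428
  π_2·L_2 = 0.30 × 0.0673978 = 0.0202193
  π_3·L_3 = 0.20 × 0.0414206 = 0.00828412
Normaliser: 0.034428 + 0.0202193 + 0.00828412 = 0.0629315
P(Subgroup 3 | the observation) ≈ 0.132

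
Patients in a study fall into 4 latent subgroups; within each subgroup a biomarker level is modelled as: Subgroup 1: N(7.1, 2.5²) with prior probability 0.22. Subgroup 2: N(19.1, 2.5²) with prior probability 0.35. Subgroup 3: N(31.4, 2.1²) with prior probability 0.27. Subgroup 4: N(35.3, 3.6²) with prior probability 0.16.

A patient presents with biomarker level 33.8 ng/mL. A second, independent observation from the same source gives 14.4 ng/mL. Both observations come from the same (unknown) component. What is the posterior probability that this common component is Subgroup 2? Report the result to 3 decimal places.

The responsibility of component k is π_k f_k(x) divided by Σ_j π_j f_j(x).
Since both observations come from the same component, the likelihood for component k is f_k(x₁)·f_k(x₂).
  L_1 = [(1/(2.5·√(2π)))·exp(−(33.8−7.1)²/(2·2.5²)) = 0.159577·exp(-57.03120) = 2.72041e-26] × [0.00224639] = 6.11111e-29
  L_2 = [(1/(2.5·√(2π)))·exp(−(33.8−19.1)²/(2·2.5²)) = 0.159577·exp(-17.28720) = 4.95718e-09] × [0.0272574] = 1.3512e-10
  L_3 = [(1/(2.1·√(2π)))·exp(−(33.8−31.4)²/(2·2.1²)) = 0.189973·exp(-0.65306) = 0.0988712] × [1.11791e-15] = 1.10529e-16
  L_4 = [(1/(3.6·√(2π)))·exp(−(33.8−35.3)²/(2·3.6²)) = 0.110817·exp(-0.08681) = 0.101603] × [5.31831e-09] = 5.40359e-10
Weight by the priors:
  π_1·L_1 = 0.22 × 6.11111e-29 = 1.34445e-29
  π_2·L_2 = 0.35 × 1.3512e-10 = 4.7292e-11
  π_3·L_3 = 0.27 × 1.10529e-16 = 2.98429e-17
  π_4·L_4 = 0.16 × 5.40359e-10 = 8.64574e-11
Evidence: 1.34445e-29 + 4.7292e-11 + 2.98429e-17 + 8.64574e-11 = 1.33749e-10
P(Subgroup 2 | x₁,x₂) ≈ 0.354

0.354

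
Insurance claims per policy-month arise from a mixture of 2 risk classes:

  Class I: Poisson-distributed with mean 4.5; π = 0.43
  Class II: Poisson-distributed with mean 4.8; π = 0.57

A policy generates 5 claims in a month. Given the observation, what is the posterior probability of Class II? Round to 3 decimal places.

P(component k | x) = P(Z=k)·f_k(x) / marginal(x), where marginal(x) = Σ_j P(Z=j)·f_j(x).
Evaluate each component's likelihood at the observed value:
  f_I = e^(−4.5)·4.5^5/5! = 0.170827
  f_II = e^(−4.8)·4.8^5/5! = 0.174748
Multiply by the mixture weights:
  P(Z=I)·f_I = 0.43 × 0.170827 = 0.0734555
  P(Z=II)·f_II = 0.57 × 0.174748 = 0.0996062
Marginal: 0.0734555 + 0.0996062 = 0.173062
So the posterior for Class II is 0.0996062 / 0.173062 ≈ 0.576.

0.576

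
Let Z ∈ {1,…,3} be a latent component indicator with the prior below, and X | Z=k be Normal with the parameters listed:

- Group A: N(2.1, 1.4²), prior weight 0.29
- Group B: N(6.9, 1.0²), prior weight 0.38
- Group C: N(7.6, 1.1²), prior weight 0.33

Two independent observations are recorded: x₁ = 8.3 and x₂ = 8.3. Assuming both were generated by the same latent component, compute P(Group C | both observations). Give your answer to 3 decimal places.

Posterior ∝ prior × likelihood, so P(k | x) ∝ π_k f_k(x); normalise over all components.
Since both observations come from the same component, the likelihood for component k is f_k(x₁)·f_k(x₂).
  p_A = [1.5705e-05] × [1.5705e-05] = 2.46646e-10
  p_B = [0.149727] × [0.149727] = 0.0224183
  p_C = [0.296198] × [0.296198] = 0.0877331
Weight by the priors:
  π_A·p_A = 0.29 × 2.46646e-10 = 7.15274e-11
  π_B·p_B = 0.38 × 0.0224183 = 0.00851896
  π_C·p_C = 0.33 × 0.0877331 = 0.0289519
Marginal: 7.15274e-11 + 0.00851896 + 0.0289519 = 0.0374709
P(Group C | x₁,x₂) ≈ 0.773

0.773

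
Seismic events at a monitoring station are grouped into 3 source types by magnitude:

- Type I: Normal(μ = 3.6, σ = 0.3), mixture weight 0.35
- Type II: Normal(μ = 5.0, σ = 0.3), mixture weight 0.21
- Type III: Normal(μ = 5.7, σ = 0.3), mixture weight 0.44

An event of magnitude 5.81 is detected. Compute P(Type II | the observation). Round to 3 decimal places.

P(component k | x) = π_k·f_k(x) / marginal(x), where marginal(x) = Σ_j π_j·f_j(x).
Component likelihoods at x = 5.81:
  p_I = (1/(0.3·√(2π)))·exp(−(5.81−3.6)²/(2·0.3²)) = 1.329808·exp(-27.13389) = 2.1862e-12
  p_II = (1/(0.3·√(2π)))·exp(−(5.81−5.0)²/(2·0.3²)) = 1.329808·exp(-3.64500) = 0.0347364
  p_III = (1/(0.3·√(2π)))·exp(−(5.81−5.7)²/(2·0.3²)) = 1.329808·exp(-0.06722) = 1.24335
Prior × likelihood for each component:
  π_I·p_I = 0.35 × 2.1862e-12 = 7.65171e-13
  π_II·p_II = 0.21 × 0.0347364 = 0.00729465
  π_III·p_III = 0.44 × 1.24335 = 0.547075
Evidence: 7.65171e-13 + 0.00729465 + 0.547075 = 0.55437
Responsibility of Type II: 0.00729465 / 0.55437 ≈ 0.013

0.013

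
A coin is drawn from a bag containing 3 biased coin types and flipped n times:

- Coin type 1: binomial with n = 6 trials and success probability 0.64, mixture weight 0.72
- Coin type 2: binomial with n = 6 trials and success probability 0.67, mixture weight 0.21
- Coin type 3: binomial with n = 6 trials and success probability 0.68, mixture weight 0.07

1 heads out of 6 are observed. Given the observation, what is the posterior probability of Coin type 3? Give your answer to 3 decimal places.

The responsibility of component k is P(Z=k) f_k(x) divided by Σ_j P(Z=j) f_j(x).
Binomial probabilities:
  L_1 = 0.023219
  L_2 = 0.0157324
  L_3 = 0.0136902
Prior × likelihood for each component:
  P(Z=1)·L_1 = 0.72 × 0.023219 = 0.0167177
  P(Z=2)·L_2 = 0.21 × 0.0157324 = 0.00330381
  P(Z=3)·L_3 = 0.07 × 0.0136902 = 0.000958315
Marginal: 0.0167177 + 0.00330381 + 0.000958315 = 0.0209798
Responsibility of Coin type 3: 0.000958315 / 0.0209798 ≈ 0.046

0.046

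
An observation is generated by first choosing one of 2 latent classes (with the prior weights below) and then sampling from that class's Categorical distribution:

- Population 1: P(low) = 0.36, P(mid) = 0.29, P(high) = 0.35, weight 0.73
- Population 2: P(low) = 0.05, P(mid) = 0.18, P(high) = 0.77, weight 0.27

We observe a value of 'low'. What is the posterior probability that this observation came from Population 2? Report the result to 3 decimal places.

P(component k | x) = P(Z=k)·f_k(x) / marginal(x), where marginal(x) = Σ_j P(Z=j)·f_j(x).
Evaluate each component's likelihood at the observed value:
  L_1 = 0.36
  L_2 = 0.05
Multiply by the mixture weights:
  P(Z=1)·L_1 = 0.73 × 0.36 = 0.2628
  P(Z=2)·L_2 = 0.27 × 0.05 = 0.0135
Normaliser: 0.2628 + 0.0135 = 0.2763
P(Population 2 | the observation) = 0.0135 / 0.2763 ≈ 0.049

0.049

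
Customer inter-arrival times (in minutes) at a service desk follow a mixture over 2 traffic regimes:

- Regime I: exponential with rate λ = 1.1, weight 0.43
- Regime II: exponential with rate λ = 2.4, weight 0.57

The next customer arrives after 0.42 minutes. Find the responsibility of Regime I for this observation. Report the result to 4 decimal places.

0.3738

Apply Bayes' rule: the posterior for each component is proportional to its prior times its likelihood at x.
Component likelihoods at x = 0.42 minutes:
  f_I = 0.693025
  f_II = 0.875876
Multiply by the mixture weights:
  π_I·f_I = 0.43 × 0.693025 = 0.298001
  π_II·f_II = 0.57 × 0.875876 = 0.499249
Denominator: 0.298001 + 0.499249 = 0.79725
P(Regime I | the observation) ≈ 0.3738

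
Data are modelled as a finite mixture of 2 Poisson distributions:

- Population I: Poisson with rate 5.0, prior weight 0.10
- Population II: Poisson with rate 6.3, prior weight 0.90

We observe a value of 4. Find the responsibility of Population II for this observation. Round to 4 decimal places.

The responsibility of component k is π_k f_k(x) divided by Σ_j π_j f_j(x).
Component likelihoods at x = 4:
  p_I = e^(−5.0)·5.0^4/4! = 0.175467
  p_II = e^(−6.3)·6.3^4/4! = 0.12053
Weight by the priors:
  π_I·p_I = 0.10 × 0.175467 = 0.0175467
  π_II·p_II = 0.90 × 0.12053 = 0.108477
Denominator: 0.0175467 + 0.108477 = 0.126024
So the posterior for Population II is 0.108477 / 0.126024 ≈ 0.8608.

0.8608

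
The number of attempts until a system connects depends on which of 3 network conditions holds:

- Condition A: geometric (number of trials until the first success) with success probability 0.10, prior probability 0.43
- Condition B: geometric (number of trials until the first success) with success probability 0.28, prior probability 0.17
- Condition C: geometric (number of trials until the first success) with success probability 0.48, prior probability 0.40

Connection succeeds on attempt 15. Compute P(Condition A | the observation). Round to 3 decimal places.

0.952

Apply Bayes' rule: the posterior for each component is proportional to its prior times its likelihood at x.
Component likelihoods at x = 15:
  L_A = 0.10·(1−0.10)^14 = 0.10·0.228768 = 0.0228768
  L_B = 0.28·(1−0.28)^14 = 0.28·0.0100613 = 0.00281717
  L_C = 0.48·(1−0.48)^14 = 0.48·0.000105693 = 5.07327e-05
Weight by the priors:
  w_A·L_A = 0.43 × 0.0228768 = 0.00983702
  w_B·L_B = 0.17 × 0.00281717 = 0.000478919
  w_C·L_C = 0.40 × 5.07327e-05 = 2.02931e-05
Marginal: 0.00983702 + 0.000478919 + 2.02931e-05 = 0.0103362
P(Condition A | x) = 0.00983702 / 0.0103362 ≈ 0.952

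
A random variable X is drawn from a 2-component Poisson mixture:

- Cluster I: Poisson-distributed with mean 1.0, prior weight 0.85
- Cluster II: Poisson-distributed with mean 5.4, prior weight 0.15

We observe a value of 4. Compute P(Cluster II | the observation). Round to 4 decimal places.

0.6482

By Bayes' theorem, P(k | x) = π_k f_k(x) / Σ_j π_j f_j(x).
Poisson probabilities:
  f_I = e^(−1.0)·1.0^4/4! = 0.0153283
  f_II = e^(−5.4)·5.4^4/4! = 0.16002
Prior × likelihood for each component:
  π_I·f_I = 0.85 × 0.0153283 = 0.0130291
  π_II·f_II = 0.15 × 0.16002 = 0.024003
Normaliser: 0.0130291 + 0.024003 = 0.037032
P(Cluster II | the observation) = 0.024003 / 0.037032 ≈ 0.6482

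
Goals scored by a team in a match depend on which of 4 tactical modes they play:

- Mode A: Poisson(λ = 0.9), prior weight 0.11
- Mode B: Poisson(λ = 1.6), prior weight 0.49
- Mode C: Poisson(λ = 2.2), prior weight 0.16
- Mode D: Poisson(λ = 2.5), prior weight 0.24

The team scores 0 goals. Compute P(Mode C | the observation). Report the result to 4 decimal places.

By Bayes' theorem, P(k | x) = π_k f_k(x) / Σ_j π_j f_j(x).
Poisson probabilities:
  f_A = 0.40657
  f_B = 0.201897
  f_C = 0.110803
  f_D = 0.082085
Unnormalised posteriors:
  π_A·f_A = 0.11 × 0.40657 = 0.0447227
  π_B·f_B = 0.49 × 0.201897 = 0.0989293
  π_C·f_C = 0.16 × 0.110803 = 0.0177285
  π_D·f_D = 0.24 × 0.082085 = 0.0197004
Normaliser: 0.0447227 + 0.0989293 + 0.0177285 + 0.0197004 = 0.181081
So the posterior for Mode C is 0.0177285 / 0.181081 ≈ 0.0979.

0.0979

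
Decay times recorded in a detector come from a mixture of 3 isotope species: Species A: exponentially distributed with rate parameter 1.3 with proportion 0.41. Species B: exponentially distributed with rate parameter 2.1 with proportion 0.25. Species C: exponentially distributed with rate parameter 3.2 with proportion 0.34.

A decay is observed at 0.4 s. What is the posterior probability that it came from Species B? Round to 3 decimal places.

P(component k | x) = P(Z=k)·f_k(x) / marginal(x), where marginal(x) = Σ_j P(Z=j)·f_j(x).
Exponential densities:
  L_A = 0.772877
  L_B = 0.906592
  L_C = 0.889719
Weight by the priors:
  P(Z=A)·L_A = 0.41 × 0.772877 = 0.316879
  P(Z=B)·L_B = 0.25 × 0.906592 = 0.226648
  P(Z=C)·L_C = 0.34 × 0.889719 = 0.302505
Normaliser: 0.316879 + 0.226648 + 0.302505 = 0.846032
So the posterior for Species B is 0.226648 / 0.846032 ≈ 0.268.

0.268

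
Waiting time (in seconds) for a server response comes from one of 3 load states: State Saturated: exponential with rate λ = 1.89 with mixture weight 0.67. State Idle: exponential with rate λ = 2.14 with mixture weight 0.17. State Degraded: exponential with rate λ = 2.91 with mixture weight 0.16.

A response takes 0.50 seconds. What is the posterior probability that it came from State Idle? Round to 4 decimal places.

0.1720

Apply Bayes' rule: the posterior for each component is proportional to its prior times its likelihood at x.
Component likelihoods at x = 0.50 seconds:
  L_Saturated = 0.734604
  L_Idle = 0.734038
  L_Degraded = 0.679195
Unnormalised posteriors:
  P(Z=Saturated)·L_Saturated = 0.67 × 0.734604 = 0.492185
  P(Z=Idle)·L_Idle = 0.17 × 0.734038 = 0.124786
  P(Z=Degraded)·L_Degraded = 0.16 × 0.679195 = 0.108671
Denominator: 0.492185 + 0.124786 + 0.108671 = 0.725643
So the posterior for State Idle is 0.124786 / 0.725643 ≈ 0.1720.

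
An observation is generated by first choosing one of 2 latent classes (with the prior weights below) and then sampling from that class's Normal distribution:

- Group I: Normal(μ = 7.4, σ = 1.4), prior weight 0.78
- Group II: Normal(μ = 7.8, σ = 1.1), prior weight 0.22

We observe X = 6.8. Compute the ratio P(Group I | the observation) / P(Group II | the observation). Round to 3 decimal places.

Since P(k|x) ∝ P(Z=k) f_k(x), the posterior odds are P(Z=i) f_i(x) / (P(Z=j) f_j(x)).
Evaluate each component's likelihood at the observed value:
  p_I = (1/(1.4·√(2π)))·exp(−(6.8−7.4)²/(2·1.4²)) = 0.284959·exp(-0.09184) = 0.259955
  p_II = (1/(1.1·√(2π)))·exp(−(6.8−7.8)²/(2·1.1²)) = 0.362675·exp(-0.41322) = 0.239915
Odds = (0.78/0.22) × (0.259955/0.239915) = 3.54545 × 1.08353 ≈ 3.842

3.842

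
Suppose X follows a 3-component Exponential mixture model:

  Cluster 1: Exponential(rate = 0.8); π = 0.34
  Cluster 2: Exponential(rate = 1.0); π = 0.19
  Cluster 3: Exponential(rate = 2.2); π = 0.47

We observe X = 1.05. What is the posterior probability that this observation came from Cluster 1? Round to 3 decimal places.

0.410

Apply Bayes' rule: the posterior for each component is proportional to its prior times its likelihood at x.
Evaluate each component's likelihood at the observed value:
  L_1 = 0.8·e^(−0.8·1.05) = 0.8·e^(−0.8400) = 0.345368
  L_2 = 1.0·e^(−1.0·1.05) = 1.0·e^(−1.0500) = 0.349938
  L_3 = 2.2·e^(−2.2·1.05) = 2.2·e^(−2.3100) = 0.218375
Unnormalised posteriors:
  π_1·L_1 = 0.34 × 0.345368 = 0.117425
  π_2·L_2 = 0.19 × 0.349938 = 0.0664882
  π_3·L_3 = 0.47 × 0.218375 = 0.102636
Marginal: 0.117425 + 0.0664882 + 0.102636 = 0.28655
P(Cluster 1 | data) ≈ 0.410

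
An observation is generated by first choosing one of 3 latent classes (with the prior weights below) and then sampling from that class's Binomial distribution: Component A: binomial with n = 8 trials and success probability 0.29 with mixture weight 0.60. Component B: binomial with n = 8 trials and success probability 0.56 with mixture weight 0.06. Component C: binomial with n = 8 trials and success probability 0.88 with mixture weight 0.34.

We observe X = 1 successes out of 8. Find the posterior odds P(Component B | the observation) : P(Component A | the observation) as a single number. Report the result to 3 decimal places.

0.007

The posterior odds equal the prior odds times the likelihood ratio: (π_i/π_j)·(f_i(x)/f_j(x)).
Evaluate each component's likelihood at the observed value:
  f_A = C(8,1)·0.29^1·0.71^7 = 8·0.29·0.0909512 = 0.211007
  f_B = C(8,1)·0.56^1·0.44^7 = 8·0.56·0.00319278 = 0.0143036
  f_C = C(8,1)·0.88^1·0.12^7 = 8·0.88·3.58318e-07 = 2.52256e-06
0.000858219 / 0.126604 ≈ 0.007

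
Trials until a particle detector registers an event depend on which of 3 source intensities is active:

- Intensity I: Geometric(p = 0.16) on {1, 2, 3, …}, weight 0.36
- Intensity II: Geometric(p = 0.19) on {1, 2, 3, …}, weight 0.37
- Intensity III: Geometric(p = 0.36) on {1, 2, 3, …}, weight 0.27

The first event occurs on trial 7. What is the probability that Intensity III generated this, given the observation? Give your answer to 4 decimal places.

0.1428

Apply Bayes' rule: the posterior for each component is proportional to its prior times its likelihood at x.
Evaluate each component's likelihood at the observed value:
  p_I = 0.16·(1−0.16)^6 = 0.16·0.351298 = 0.0562077
  p_II = 0.19·(1−0.19)^6 = 0.19·0.28243 = 0.0536616
  p_III = 0.36·(1−0.36)^6 = 0.36·0.0687195 = 0.024739
Weight by the priors:
  π_I·p_I = 0.36 × 0.0562077 = 0.0202348
  π_II·p_II = 0.37 × 0.0536616 = 0.0198548
  π_III·p_III = 0.27 × 0.024739 = 0.00667953
Marginal: 0.0202348 + 0.0198548 + 0.00667953 = 0.0467691
So the posterior for Intensity III is 0.00667953 / 0.0467691 ≈ 0.1428.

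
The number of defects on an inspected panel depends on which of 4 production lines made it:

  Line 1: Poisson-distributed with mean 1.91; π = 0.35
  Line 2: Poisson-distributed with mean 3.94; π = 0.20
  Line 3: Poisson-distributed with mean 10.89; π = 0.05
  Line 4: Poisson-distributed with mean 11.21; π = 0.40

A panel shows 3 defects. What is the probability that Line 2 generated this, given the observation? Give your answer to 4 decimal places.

P(component k | x) = π_k·f_k(x) / marginal(x), where marginal(x) = Σ_j π_j·f_j(x).
Evaluate each component's likelihood at the observed value:
  f_1 = 0.171968
  f_2 = 0.198252
  f_3 = 0.00401297
  f_4 = 0.00317852
Unnormalised posteriors:
  π_1·f_1 = 0.35 × 0.171968 = 0.0601886
  π_2·f_2 = 0.20 × 0.198252 = 0.0396504
  π_3·f_3 = 0.05 × 0.00401297 = 0.000200648
  π_4·f_4 = 0.40 × 0.00317852 = 0.00127141
Sum: 0.0601886 + 0.0396504 + 0.000200648 + 0.00127141 = 0.101311
So the posterior for Line 2 is 0.0396504 / 0.101311 ≈ 0.3914.

0.3914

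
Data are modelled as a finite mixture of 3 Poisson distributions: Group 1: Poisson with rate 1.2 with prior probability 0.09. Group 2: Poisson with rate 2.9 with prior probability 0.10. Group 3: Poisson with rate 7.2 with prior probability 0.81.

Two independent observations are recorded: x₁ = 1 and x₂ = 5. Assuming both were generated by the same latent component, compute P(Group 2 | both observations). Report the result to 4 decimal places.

0.6736

Apply Bayes' rule: the posterior for each component is proportional to its prior times its likelihood at x.
Since both observations come from the same component, the likelihood for component k is f_k(x₁)·f_k(x₂).
  p_1 = [0.361433] × [0.00624556] = 0.00225735
  p_2 = [0.159567] × [0.0940491] = 0.0150072
  p_3 = [0.00537542] × [0.120382] = 0.000647103
Weight by the priors:
  P(Z=1)·p_1 = 0.09 × 0.00225735 = 0.000203162
  P(Z=2)·p_2 = 0.10 × 0.0150072 = 0.00150072
  P(Z=3)·p_3 = 0.81 × 0.000647103 = 0.000524153
Normaliser: 0.000203162 + 0.00150072 + 0.000524153 = 0.00222803
P(Group 2 | x₁,x₂) ≈ 0.6736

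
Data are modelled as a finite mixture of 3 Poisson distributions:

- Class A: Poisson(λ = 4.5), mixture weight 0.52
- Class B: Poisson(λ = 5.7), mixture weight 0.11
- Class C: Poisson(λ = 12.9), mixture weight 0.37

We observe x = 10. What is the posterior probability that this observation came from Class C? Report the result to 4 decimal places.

0.7814

P(component k | x) = P(Z=k)·f_k(x) / marginal(x), where marginal(x) = Σ_j P(Z=j)·f_j(x).
Poisson probabilities:
  p_A = e^(−4.5)·4.5^10/10! = 0.0104241
  p_B = e^(−5.7)·5.7^10/10! = 0.0333816
  p_C = e^(−12.9)·12.9^10/10! = 0.0878487
Multiply by the mixture weights:
  P(Z=A)·p_A = 0.52 × 0.0104241 = 0.00542051
  P(Z=B)·p_B = 0.11 × 0.0333816 = 0.00367197
  P(Z=C)·p_C = 0.37 × 0.0878487 = 0.032504
Sum: 0.00542051 + 0.00367197 + 0.032504 = 0.0415965
P(Class C | the observation) = 0.032504 / 0.0415965 ≈ 0.7814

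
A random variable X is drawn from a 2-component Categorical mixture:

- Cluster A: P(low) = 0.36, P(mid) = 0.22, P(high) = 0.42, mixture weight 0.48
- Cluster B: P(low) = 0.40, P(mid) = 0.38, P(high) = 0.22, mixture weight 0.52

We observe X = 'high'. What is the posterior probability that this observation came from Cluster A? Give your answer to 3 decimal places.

0.638

The responsibility of component k is P(Z=k) f_k(x) divided by Σ_j P(Z=j) f_j(x).
Evaluate each component's likelihood at the observed value:
  L_A = 0.42
  L_B = 0.22
Prior × likelihood for each component:
  P(Z=A)·L_A = 0.48 × 0.42 = 0.2016
  P(Z=B)·L_B = 0.52 × 0.22 = 0.1144
Normaliser: 0.2016 + 0.1144 = 0.316
P(Cluster A | 'high') = 0.2016 / 0.316 ≈ 0.638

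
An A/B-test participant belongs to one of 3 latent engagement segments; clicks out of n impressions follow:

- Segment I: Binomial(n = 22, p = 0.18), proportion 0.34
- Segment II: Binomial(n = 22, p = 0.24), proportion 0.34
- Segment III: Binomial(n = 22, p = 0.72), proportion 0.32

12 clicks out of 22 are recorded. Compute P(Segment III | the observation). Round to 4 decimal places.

0.9557

P(component k | x) = π_k·f_k(x) / marginal(x), where marginal(x) = Σ_j π_j·f_j(x).
Binomial probabilities:
  L_I = C(22,12)·0.18^12·0.82^10 = 646646·1.15683e-09·0.137448 = 0.000102819
  L_II = C(22,12)·0.24^12·0.76^10 = 646646·3.65203e-08·0.0642889 = 0.00151823
  L_III = C(22,12)·0.72^12·0.28^10 = 646646·0.0194084·2.96197e-06 = 0.0371738
Multiply by the mixture weights:
  π_I·L_I = 0.34 × 0.000102819 = 3.49586e-05
  π_II·L_II = 0.34 × 0.00151823 = 0.000516198
  π_III·L_III = 0.32 × 0.0371738 = 0.0118956
Evidence: 3.49586e-05 + 0.000516198 + 0.0118956 = 0.0124468
P(Segment III | 12 clicks out of 22) ≈ 0.9557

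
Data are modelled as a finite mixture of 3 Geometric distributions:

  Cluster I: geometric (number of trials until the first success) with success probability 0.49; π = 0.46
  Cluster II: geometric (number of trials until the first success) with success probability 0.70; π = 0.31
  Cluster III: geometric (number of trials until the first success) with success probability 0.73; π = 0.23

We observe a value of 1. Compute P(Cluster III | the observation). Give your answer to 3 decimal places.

By Bayes' theorem, P(k | x) = P(Z=k) f_k(x) / Σ_j P(Z=j) f_j(x).
Component likelihoods at x = 1:
  L_I = 0.49·(1−0.49)^0 = 0.49·1 = 0.49
  L_II = 0.70·(1−0.70)^0 = 0.70·1 = 0.7
  L_III = 0.73·(1−0.73)^0 = 0.73·1 = 0.73
Multiply by the mixture weights:
  P(Z=I)·L_I = 0.46 × 0.49 = 0.2254
  P(Z=II)·L_II = 0.31 × 0.7 = 0.217
  P(Z=III)·L_III = 0.23 × 0.73 = 0.1679
Sum: 0.2254 + 0.217 + 0.1679 = 0.6103
So the posterior for Cluster III is 0.1679 / 0.6103 ≈ 0.275.

0.275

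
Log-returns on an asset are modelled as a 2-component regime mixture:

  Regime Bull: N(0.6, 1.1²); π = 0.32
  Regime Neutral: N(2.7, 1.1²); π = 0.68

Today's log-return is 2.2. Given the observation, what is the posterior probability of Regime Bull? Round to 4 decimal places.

Posterior ∝ prior × likelihood, so P(k | x) ∝ w_k f_k(x); normalise over all components.
Component likelihoods at x = 2.2:
  L_Bull = 0.125921
  L_Neutral = 0.327079
Prior × likelihood for each component:
  w_Bull·L_Bull = 0.32 × 0.125921 = 0.0402947
  w_Neutral·L_Neutral = 0.68 × 0.327079 = 0.222414
Evidence: 0.0402947 + 0.222414 = 0.262708
P(Regime Bull | 2.2) ≈ 0.1534

0.1534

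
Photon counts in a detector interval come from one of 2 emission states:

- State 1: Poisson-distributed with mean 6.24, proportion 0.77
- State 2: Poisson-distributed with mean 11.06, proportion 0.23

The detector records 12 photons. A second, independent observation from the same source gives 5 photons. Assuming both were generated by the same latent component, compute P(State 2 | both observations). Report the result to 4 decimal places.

The responsibility of component k is w_k f_k(x) divided by Σ_j w_j f_j(x).
Since both observations come from the same component, the likelihood for component k is f_k(x₁)·f_k(x₂).
  p_1 = [0.0141867] × [0.153725] = 0.00218084
  p_2 = [0.110009] × [0.0216919] = 0.0023863
Multiply by the mixture weights:
  w_1·p_1 = 0.77 × 0.00218084 = 0.00167925
  w_2·p_2 = 0.23 × 0.0023863 = 0.000548849
Denominator: 0.00167925 + 0.000548849 = 0.0022281
P(State 2 | x₁,x₂) ≈ 0.2463

0.2463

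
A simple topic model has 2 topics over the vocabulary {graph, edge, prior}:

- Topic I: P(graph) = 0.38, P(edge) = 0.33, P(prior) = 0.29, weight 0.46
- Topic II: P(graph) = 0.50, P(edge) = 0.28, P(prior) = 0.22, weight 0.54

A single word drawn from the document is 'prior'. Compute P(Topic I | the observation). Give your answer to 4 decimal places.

0.5289

The responsibility of component k is π_k f_k(x) divided by Σ_j π_j f_j(x).
Categorical probabilities:
  p_I = 0.29
  p_II = 0.22
Multiply by the mixture weights:
  π_I·p_I = 0.46 × 0.29 = 0.1334
  π_II·p_II = 0.54 × 0.22 = 0.1188
Denominator: 0.1334 + 0.1188 = 0.2522
So the posterior for Topic I is 0.1334 / 0.2522 ≈ 0.5289.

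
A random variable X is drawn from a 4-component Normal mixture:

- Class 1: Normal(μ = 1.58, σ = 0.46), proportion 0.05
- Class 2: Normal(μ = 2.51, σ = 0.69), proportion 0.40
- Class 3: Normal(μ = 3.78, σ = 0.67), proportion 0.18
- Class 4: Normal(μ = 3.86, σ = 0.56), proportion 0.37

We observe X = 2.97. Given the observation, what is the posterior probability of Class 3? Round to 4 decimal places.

0.1655

Apply Bayes' rule: the posterior for each component is proportional to its prior times its likelihood at x.
Normal densities:
  f_1 = (1/(0.46·√(2π)))·exp(−(2.97−1.58)²/(2·0.46²)) = 0.867266·exp(-4.56545) = 0.00902404
  f_2 = (1/(0.69·√(2π)))·exp(−(2.97−2.51)²/(2·0.69²)) = 0.578177·exp(-0.22222) = 0.462968
  f_3 = (1/(0.67·√(2π)))·exp(−(2.97−3.78)²/(2·0.67²)) = 0.595436·exp(-0.73079) = 0.286721
  f_4 = (1/(0.56·√(2π)))·exp(−(2.97−3.86)²/(2·0.56²)) = 0.712397·exp(-1.26291) = 0.201486
Multiply by the mixture weights:
  w_1·f_1 = 0.05 × 0.00902404 = 0.000451202
  w_2·f_2 = 0.40 × 0.462968 = 0.185187
  w_3·f_3 = 0.18 × 0.286721 = 0.0516097
  w_4·f_4 = 0.37 × 0.201486 = 0.0745499
Denominator: 0.000451202 + 0.185187 + 0.0516097 + 0.0745499 = 0.311798
Responsibility of Class 3: 0.0516097 / 0.311798 ≈ 0.1655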